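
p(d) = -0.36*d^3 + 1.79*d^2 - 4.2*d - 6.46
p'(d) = -1.08*d^2 + 3.58*d - 4.2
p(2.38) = -11.17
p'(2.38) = -1.80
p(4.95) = -27.05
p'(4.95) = -12.94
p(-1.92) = 10.75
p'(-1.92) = -15.05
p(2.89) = -12.34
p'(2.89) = -2.87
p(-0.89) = -1.05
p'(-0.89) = -8.24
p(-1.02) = 0.07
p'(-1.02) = -8.98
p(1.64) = -10.12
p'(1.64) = -1.23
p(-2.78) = 26.78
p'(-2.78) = -22.50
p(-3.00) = 31.97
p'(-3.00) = -24.66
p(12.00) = -421.18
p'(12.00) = -116.76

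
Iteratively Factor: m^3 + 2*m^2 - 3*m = (m)*(m^2 + 2*m - 3) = m*(m - 1)*(m + 3)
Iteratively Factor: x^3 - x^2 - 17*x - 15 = (x + 3)*(x^2 - 4*x - 5) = (x - 5)*(x + 3)*(x + 1)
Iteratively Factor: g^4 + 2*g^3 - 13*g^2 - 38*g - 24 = (g + 3)*(g^3 - g^2 - 10*g - 8) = (g - 4)*(g + 3)*(g^2 + 3*g + 2) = (g - 4)*(g + 1)*(g + 3)*(g + 2)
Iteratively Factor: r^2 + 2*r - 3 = (r + 3)*(r - 1)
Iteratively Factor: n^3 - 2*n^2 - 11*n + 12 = (n - 4)*(n^2 + 2*n - 3) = (n - 4)*(n - 1)*(n + 3)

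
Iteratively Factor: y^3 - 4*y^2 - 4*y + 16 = (y - 2)*(y^2 - 2*y - 8) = (y - 4)*(y - 2)*(y + 2)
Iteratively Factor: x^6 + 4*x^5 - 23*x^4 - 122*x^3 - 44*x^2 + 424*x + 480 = (x + 2)*(x^5 + 2*x^4 - 27*x^3 - 68*x^2 + 92*x + 240) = (x + 2)*(x + 3)*(x^4 - x^3 - 24*x^2 + 4*x + 80) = (x - 5)*(x + 2)*(x + 3)*(x^3 + 4*x^2 - 4*x - 16) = (x - 5)*(x + 2)*(x + 3)*(x + 4)*(x^2 - 4) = (x - 5)*(x - 2)*(x + 2)*(x + 3)*(x + 4)*(x + 2)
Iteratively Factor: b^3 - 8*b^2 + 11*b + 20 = (b - 5)*(b^2 - 3*b - 4) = (b - 5)*(b + 1)*(b - 4)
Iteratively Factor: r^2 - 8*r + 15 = (r - 3)*(r - 5)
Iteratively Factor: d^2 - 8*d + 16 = (d - 4)*(d - 4)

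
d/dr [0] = 0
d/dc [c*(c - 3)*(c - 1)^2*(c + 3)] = 5*c^4 - 8*c^3 - 24*c^2 + 36*c - 9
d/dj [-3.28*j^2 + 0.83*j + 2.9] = 0.83 - 6.56*j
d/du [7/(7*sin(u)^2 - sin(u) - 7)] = 7*(1 - 14*sin(u))*cos(u)/(sin(u) + 7*cos(u)^2)^2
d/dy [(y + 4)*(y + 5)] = 2*y + 9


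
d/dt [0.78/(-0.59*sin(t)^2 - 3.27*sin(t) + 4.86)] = (0.9204*sin(t) + 2.5506)*cos(t)/(0.59*sin(t)^2 + 3.27*sin(t) - 4.86)^2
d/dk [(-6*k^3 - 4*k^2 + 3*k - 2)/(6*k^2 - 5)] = (-36*k^4 + 72*k^2 + 64*k - 15)/(36*k^4 - 60*k^2 + 25)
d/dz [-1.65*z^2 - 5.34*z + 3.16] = -3.3*z - 5.34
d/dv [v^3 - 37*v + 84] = 3*v^2 - 37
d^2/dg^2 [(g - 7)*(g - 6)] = 2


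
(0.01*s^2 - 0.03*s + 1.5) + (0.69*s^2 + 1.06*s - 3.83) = 0.7*s^2 + 1.03*s - 2.33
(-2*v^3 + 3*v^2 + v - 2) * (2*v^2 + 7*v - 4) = -4*v^5 - 8*v^4 + 31*v^3 - 9*v^2 - 18*v + 8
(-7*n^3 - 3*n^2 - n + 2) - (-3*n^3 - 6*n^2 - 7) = -4*n^3 + 3*n^2 - n + 9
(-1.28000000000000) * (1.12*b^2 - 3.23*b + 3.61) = -1.4336*b^2 + 4.1344*b - 4.6208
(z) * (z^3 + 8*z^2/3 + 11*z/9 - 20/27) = z^4 + 8*z^3/3 + 11*z^2/9 - 20*z/27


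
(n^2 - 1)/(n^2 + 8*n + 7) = (n - 1)/(n + 7)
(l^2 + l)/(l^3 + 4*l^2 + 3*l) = 1/(l + 3)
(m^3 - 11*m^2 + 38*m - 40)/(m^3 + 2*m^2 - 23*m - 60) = (m^2 - 6*m + 8)/(m^2 + 7*m + 12)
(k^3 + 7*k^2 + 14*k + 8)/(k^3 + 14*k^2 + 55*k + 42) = (k^2 + 6*k + 8)/(k^2 + 13*k + 42)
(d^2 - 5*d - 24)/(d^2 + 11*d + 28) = (d^2 - 5*d - 24)/(d^2 + 11*d + 28)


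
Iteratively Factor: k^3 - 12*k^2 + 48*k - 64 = (k - 4)*(k^2 - 8*k + 16) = (k - 4)^2*(k - 4)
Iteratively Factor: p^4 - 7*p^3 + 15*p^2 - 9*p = (p)*(p^3 - 7*p^2 + 15*p - 9) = p*(p - 3)*(p^2 - 4*p + 3) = p*(p - 3)*(p - 1)*(p - 3)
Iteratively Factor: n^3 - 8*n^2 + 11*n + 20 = (n + 1)*(n^2 - 9*n + 20) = (n - 4)*(n + 1)*(n - 5)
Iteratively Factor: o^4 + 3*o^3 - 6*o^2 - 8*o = (o)*(o^3 + 3*o^2 - 6*o - 8) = o*(o - 2)*(o^2 + 5*o + 4) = o*(o - 2)*(o + 1)*(o + 4)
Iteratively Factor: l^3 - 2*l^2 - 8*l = (l - 4)*(l^2 + 2*l) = l*(l - 4)*(l + 2)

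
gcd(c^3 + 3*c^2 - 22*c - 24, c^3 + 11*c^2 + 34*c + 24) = c^2 + 7*c + 6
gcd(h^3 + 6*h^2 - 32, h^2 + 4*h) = h + 4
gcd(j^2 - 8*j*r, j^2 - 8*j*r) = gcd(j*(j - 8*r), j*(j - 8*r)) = -j^2 + 8*j*r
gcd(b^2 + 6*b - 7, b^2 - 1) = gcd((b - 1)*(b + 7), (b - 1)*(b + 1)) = b - 1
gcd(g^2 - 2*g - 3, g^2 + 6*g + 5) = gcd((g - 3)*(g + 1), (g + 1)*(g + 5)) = g + 1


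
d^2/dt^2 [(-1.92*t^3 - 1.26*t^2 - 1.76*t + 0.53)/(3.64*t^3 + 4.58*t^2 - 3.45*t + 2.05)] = (-5.6843418860808e-14*t^7 + 30.6284159999996*t^6 - 284.583936*t^5 - 14.7944159999998*t^4 + 105.490008*t^3 + 336.823992*t^2 - 23.2413*t - 32.82119)/(48.228544*t^9 + 182.049504*t^8 + 91.928928*t^7 - 167.536888*t^6 + 117.92532*t^5 + 138.08181*t^4 - 189.524625*t^3 + 130.942725*t^2 - 43.495875*t + 8.615125)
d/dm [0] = 0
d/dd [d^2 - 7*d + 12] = 2*d - 7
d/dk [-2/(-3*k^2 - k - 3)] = 2*(-6*k - 1)/(3*k^2 + k + 3)^2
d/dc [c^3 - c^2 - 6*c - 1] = 3*c^2 - 2*c - 6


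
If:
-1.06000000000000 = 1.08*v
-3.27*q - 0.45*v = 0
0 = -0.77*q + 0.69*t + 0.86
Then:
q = 0.14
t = -1.10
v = -0.98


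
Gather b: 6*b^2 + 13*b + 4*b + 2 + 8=6*b^2 + 17*b + 10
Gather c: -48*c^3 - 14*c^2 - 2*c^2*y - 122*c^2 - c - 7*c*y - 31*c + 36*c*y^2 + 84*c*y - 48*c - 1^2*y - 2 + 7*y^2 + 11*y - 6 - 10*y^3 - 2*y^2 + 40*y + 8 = -48*c^3 + c^2*(-2*y - 136) + c*(36*y^2 + 77*y - 80) - 10*y^3 + 5*y^2 + 50*y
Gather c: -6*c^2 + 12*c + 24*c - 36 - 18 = -6*c^2 + 36*c - 54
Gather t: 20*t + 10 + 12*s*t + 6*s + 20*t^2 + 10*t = 6*s + 20*t^2 + t*(12*s + 30) + 10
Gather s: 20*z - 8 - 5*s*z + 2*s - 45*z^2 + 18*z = s*(2 - 5*z) - 45*z^2 + 38*z - 8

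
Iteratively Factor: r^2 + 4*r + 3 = (r + 3)*(r + 1)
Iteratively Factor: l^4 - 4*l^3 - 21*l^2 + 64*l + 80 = (l + 4)*(l^3 - 8*l^2 + 11*l + 20) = (l - 5)*(l + 4)*(l^2 - 3*l - 4) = (l - 5)*(l - 4)*(l + 4)*(l + 1)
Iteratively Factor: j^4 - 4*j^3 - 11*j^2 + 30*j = (j - 2)*(j^3 - 2*j^2 - 15*j) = (j - 5)*(j - 2)*(j^2 + 3*j) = (j - 5)*(j - 2)*(j + 3)*(j)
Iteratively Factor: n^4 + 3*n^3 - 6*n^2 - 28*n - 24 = (n + 2)*(n^3 + n^2 - 8*n - 12) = (n + 2)^2*(n^2 - n - 6) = (n + 2)^3*(n - 3)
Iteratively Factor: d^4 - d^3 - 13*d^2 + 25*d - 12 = (d + 4)*(d^3 - 5*d^2 + 7*d - 3) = (d - 1)*(d + 4)*(d^2 - 4*d + 3) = (d - 3)*(d - 1)*(d + 4)*(d - 1)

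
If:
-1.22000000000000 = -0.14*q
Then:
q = 8.71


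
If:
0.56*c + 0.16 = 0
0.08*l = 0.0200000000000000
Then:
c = -0.29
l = 0.25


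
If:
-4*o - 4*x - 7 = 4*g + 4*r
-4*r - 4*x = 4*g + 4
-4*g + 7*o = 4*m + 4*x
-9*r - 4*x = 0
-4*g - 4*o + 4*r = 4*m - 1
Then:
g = 21/16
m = 123/80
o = -3/4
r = 37/20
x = -333/80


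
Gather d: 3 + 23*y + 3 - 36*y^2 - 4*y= -36*y^2 + 19*y + 6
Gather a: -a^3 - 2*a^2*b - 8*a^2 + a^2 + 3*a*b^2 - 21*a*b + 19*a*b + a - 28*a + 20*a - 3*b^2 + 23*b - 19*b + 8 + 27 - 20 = -a^3 + a^2*(-2*b - 7) + a*(3*b^2 - 2*b - 7) - 3*b^2 + 4*b + 15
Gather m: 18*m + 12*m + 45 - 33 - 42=30*m - 30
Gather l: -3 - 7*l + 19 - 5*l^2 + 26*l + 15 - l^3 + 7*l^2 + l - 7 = -l^3 + 2*l^2 + 20*l + 24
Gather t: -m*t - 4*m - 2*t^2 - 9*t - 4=-4*m - 2*t^2 + t*(-m - 9) - 4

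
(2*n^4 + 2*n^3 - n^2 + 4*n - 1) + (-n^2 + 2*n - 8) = 2*n^4 + 2*n^3 - 2*n^2 + 6*n - 9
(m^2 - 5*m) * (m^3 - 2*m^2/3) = m^5 - 17*m^4/3 + 10*m^3/3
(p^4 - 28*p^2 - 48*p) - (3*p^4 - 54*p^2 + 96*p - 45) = -2*p^4 + 26*p^2 - 144*p + 45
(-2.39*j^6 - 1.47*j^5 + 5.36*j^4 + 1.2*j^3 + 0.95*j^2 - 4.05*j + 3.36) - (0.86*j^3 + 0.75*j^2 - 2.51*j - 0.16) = -2.39*j^6 - 1.47*j^5 + 5.36*j^4 + 0.34*j^3 + 0.2*j^2 - 1.54*j + 3.52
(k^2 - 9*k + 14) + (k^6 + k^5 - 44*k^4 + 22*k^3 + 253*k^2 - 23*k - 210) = k^6 + k^5 - 44*k^4 + 22*k^3 + 254*k^2 - 32*k - 196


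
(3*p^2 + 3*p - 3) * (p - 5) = 3*p^3 - 12*p^2 - 18*p + 15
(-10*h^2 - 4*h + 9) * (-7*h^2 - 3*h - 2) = 70*h^4 + 58*h^3 - 31*h^2 - 19*h - 18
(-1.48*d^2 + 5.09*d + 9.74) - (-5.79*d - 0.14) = -1.48*d^2 + 10.88*d + 9.88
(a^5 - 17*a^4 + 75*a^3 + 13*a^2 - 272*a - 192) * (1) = a^5 - 17*a^4 + 75*a^3 + 13*a^2 - 272*a - 192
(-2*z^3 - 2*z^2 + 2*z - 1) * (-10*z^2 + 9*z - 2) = 20*z^5 + 2*z^4 - 34*z^3 + 32*z^2 - 13*z + 2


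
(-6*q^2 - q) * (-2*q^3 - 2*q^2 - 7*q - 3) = 12*q^5 + 14*q^4 + 44*q^3 + 25*q^2 + 3*q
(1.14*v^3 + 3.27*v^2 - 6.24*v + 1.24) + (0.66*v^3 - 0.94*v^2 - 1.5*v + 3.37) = 1.8*v^3 + 2.33*v^2 - 7.74*v + 4.61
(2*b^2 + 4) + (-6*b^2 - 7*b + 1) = -4*b^2 - 7*b + 5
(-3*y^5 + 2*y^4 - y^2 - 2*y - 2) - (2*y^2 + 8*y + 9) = -3*y^5 + 2*y^4 - 3*y^2 - 10*y - 11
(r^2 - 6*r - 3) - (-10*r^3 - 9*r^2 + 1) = 10*r^3 + 10*r^2 - 6*r - 4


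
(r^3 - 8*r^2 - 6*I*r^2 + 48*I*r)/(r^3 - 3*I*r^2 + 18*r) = (r - 8)/(r + 3*I)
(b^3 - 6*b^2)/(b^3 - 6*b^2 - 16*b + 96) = b^2/(b^2 - 16)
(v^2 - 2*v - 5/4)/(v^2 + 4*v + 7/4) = (2*v - 5)/(2*v + 7)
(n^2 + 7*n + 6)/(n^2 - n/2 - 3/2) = 2*(n + 6)/(2*n - 3)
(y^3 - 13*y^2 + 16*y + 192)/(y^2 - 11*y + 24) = (y^2 - 5*y - 24)/(y - 3)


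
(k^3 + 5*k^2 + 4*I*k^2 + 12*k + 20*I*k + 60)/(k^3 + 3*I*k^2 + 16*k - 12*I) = (k + 5)/(k - I)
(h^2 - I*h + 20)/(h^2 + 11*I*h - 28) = (h - 5*I)/(h + 7*I)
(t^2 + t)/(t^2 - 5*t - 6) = t/(t - 6)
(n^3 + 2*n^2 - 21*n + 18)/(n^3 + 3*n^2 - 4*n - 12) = (n^3 + 2*n^2 - 21*n + 18)/(n^3 + 3*n^2 - 4*n - 12)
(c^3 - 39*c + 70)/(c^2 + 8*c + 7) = (c^2 - 7*c + 10)/(c + 1)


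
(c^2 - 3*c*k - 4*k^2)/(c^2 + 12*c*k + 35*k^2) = (c^2 - 3*c*k - 4*k^2)/(c^2 + 12*c*k + 35*k^2)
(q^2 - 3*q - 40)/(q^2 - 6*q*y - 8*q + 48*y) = (-q - 5)/(-q + 6*y)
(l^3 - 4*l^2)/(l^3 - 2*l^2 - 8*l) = l/(l + 2)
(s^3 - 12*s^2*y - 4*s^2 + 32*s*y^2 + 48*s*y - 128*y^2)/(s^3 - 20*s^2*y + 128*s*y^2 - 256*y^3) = (4 - s)/(-s + 8*y)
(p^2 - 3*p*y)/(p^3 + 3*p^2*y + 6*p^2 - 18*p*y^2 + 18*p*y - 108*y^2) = p/(p^2 + 6*p*y + 6*p + 36*y)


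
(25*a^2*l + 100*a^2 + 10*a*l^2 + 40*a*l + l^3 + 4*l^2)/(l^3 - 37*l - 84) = (25*a^2 + 10*a*l + l^2)/(l^2 - 4*l - 21)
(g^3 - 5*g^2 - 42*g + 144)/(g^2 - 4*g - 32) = (g^2 + 3*g - 18)/(g + 4)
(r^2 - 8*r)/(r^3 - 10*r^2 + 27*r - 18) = r*(r - 8)/(r^3 - 10*r^2 + 27*r - 18)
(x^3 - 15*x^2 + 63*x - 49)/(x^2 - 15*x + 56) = (x^2 - 8*x + 7)/(x - 8)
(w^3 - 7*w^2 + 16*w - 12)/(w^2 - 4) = (w^2 - 5*w + 6)/(w + 2)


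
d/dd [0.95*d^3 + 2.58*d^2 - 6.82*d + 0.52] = 2.85*d^2 + 5.16*d - 6.82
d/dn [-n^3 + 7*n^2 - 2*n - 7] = -3*n^2 + 14*n - 2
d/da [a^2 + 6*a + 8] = 2*a + 6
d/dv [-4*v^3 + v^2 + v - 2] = -12*v^2 + 2*v + 1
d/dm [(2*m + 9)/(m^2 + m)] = (-2*m^2 - 18*m - 9)/(m^2*(m^2 + 2*m + 1))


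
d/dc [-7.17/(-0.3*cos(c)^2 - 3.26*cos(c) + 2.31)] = (4.302*cos(c) + 23.3742)*sin(c)/(0.3*cos(c)^2 + 3.26*cos(c) - 2.31)^2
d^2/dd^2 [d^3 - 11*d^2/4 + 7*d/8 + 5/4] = 6*d - 11/2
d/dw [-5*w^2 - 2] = -10*w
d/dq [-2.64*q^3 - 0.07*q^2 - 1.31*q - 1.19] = -7.92*q^2 - 0.14*q - 1.31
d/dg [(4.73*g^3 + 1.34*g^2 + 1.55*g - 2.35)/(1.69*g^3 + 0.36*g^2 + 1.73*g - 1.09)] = (-3.5527136788005e-15*g^5 - 0.5618*g^4 + 11.1268*g^3 - 1.7924*g^2 - 1.2292*g + 2.376)/(2.8561*g^6 + 1.2168*g^5 + 5.977*g^4 - 2.4386*g^3 + 2.2081*g^2 - 3.7714*g + 1.1881)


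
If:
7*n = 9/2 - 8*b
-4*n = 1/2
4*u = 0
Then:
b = 43/64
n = -1/8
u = 0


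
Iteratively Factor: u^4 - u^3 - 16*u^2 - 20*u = (u)*(u^3 - u^2 - 16*u - 20) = u*(u - 5)*(u^2 + 4*u + 4) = u*(u - 5)*(u + 2)*(u + 2)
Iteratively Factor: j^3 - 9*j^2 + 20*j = (j)*(j^2 - 9*j + 20) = j*(j - 4)*(j - 5)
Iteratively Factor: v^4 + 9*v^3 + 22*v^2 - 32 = (v + 4)*(v^3 + 5*v^2 + 2*v - 8) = (v - 1)*(v + 4)*(v^2 + 6*v + 8) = (v - 1)*(v + 2)*(v + 4)*(v + 4)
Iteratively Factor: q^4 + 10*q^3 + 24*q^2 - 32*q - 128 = (q + 4)*(q^3 + 6*q^2 - 32) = (q - 2)*(q + 4)*(q^2 + 8*q + 16) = (q - 2)*(q + 4)^2*(q + 4)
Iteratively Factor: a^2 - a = (a - 1)*(a)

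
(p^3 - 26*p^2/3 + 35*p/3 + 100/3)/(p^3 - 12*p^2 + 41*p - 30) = (3*p^2 - 11*p - 20)/(3*(p^2 - 7*p + 6))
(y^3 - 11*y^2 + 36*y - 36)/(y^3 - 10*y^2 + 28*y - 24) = (y - 3)/(y - 2)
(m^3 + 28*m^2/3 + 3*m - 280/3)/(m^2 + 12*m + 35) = m - 8/3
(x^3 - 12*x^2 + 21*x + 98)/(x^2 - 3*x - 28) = (x^2 - 5*x - 14)/(x + 4)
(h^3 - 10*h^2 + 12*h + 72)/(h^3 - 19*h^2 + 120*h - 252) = (h + 2)/(h - 7)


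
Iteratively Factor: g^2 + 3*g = (g)*(g + 3)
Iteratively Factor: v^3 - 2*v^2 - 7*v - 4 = (v + 1)*(v^2 - 3*v - 4) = (v + 1)^2*(v - 4)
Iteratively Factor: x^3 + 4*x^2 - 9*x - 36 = (x + 4)*(x^2 - 9) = (x - 3)*(x + 4)*(x + 3)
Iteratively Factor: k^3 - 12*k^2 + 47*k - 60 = (k - 3)*(k^2 - 9*k + 20) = (k - 4)*(k - 3)*(k - 5)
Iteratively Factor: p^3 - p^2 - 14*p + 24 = (p - 2)*(p^2 + p - 12) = (p - 3)*(p - 2)*(p + 4)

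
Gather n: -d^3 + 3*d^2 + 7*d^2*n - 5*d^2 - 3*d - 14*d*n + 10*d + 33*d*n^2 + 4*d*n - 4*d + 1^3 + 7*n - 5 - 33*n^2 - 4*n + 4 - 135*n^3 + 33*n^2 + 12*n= -d^3 - 2*d^2 + 33*d*n^2 + 3*d - 135*n^3 + n*(7*d^2 - 10*d + 15)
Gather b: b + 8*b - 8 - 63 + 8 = 9*b - 63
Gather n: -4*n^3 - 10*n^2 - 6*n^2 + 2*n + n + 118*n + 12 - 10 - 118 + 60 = -4*n^3 - 16*n^2 + 121*n - 56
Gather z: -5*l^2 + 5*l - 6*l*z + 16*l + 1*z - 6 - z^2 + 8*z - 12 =-5*l^2 + 21*l - z^2 + z*(9 - 6*l) - 18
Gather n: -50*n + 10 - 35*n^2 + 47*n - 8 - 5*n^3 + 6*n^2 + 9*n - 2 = -5*n^3 - 29*n^2 + 6*n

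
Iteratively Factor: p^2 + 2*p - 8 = (p + 4)*(p - 2)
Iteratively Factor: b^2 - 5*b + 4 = (b - 1)*(b - 4)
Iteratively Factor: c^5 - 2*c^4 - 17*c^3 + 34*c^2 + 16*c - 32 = (c + 4)*(c^4 - 6*c^3 + 7*c^2 + 6*c - 8) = (c - 2)*(c + 4)*(c^3 - 4*c^2 - c + 4) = (c - 4)*(c - 2)*(c + 4)*(c^2 - 1) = (c - 4)*(c - 2)*(c - 1)*(c + 4)*(c + 1)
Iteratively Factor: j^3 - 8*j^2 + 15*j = (j - 5)*(j^2 - 3*j) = (j - 5)*(j - 3)*(j)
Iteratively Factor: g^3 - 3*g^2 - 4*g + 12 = (g + 2)*(g^2 - 5*g + 6) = (g - 3)*(g + 2)*(g - 2)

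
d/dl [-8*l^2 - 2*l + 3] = -16*l - 2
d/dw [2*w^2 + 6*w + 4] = 4*w + 6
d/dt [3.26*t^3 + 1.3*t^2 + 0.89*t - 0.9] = 9.78*t^2 + 2.6*t + 0.89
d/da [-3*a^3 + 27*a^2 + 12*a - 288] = -9*a^2 + 54*a + 12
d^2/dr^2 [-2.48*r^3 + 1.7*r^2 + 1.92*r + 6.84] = 3.4 - 14.88*r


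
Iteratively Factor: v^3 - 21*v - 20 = (v - 5)*(v^2 + 5*v + 4) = (v - 5)*(v + 1)*(v + 4)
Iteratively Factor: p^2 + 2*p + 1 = (p + 1)*(p + 1)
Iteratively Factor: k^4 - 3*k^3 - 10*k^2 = (k)*(k^3 - 3*k^2 - 10*k) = k^2*(k^2 - 3*k - 10) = k^2*(k + 2)*(k - 5)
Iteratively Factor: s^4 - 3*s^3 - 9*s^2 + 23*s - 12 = (s + 3)*(s^3 - 6*s^2 + 9*s - 4) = (s - 4)*(s + 3)*(s^2 - 2*s + 1) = (s - 4)*(s - 1)*(s + 3)*(s - 1)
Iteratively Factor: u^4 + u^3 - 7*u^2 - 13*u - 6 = (u + 2)*(u^3 - u^2 - 5*u - 3) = (u + 1)*(u + 2)*(u^2 - 2*u - 3) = (u + 1)^2*(u + 2)*(u - 3)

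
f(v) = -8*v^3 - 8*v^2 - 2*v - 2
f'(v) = -24*v^2 - 16*v - 2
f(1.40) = -42.43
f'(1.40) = -71.44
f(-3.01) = 149.71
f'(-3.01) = -171.28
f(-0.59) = -1.96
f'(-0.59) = -0.91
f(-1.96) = 31.42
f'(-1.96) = -62.84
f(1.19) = -29.19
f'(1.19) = -55.03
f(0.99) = -19.58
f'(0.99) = -41.36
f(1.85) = -83.73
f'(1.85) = -113.74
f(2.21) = -131.84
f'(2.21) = -154.58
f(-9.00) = 5200.00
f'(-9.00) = -1802.00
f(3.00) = -296.00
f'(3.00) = -266.00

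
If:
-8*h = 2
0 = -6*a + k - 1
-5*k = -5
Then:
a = 0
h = -1/4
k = 1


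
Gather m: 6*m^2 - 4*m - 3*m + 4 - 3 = 6*m^2 - 7*m + 1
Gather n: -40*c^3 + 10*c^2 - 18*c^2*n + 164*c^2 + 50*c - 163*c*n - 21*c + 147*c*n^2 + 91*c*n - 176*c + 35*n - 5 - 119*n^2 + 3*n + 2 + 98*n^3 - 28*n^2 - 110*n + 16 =-40*c^3 + 174*c^2 - 147*c + 98*n^3 + n^2*(147*c - 147) + n*(-18*c^2 - 72*c - 72) + 13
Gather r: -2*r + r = -r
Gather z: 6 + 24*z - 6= 24*z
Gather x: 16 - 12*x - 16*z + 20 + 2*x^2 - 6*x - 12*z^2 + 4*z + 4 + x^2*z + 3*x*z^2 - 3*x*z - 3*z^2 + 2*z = x^2*(z + 2) + x*(3*z^2 - 3*z - 18) - 15*z^2 - 10*z + 40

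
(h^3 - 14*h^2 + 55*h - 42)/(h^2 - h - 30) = (h^2 - 8*h + 7)/(h + 5)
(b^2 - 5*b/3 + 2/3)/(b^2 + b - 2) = (b - 2/3)/(b + 2)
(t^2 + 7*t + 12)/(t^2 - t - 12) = (t + 4)/(t - 4)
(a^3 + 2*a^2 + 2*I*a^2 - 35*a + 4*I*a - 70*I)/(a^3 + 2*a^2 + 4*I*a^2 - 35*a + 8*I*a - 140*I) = (a + 2*I)/(a + 4*I)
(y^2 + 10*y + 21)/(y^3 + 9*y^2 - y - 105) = (y + 3)/(y^2 + 2*y - 15)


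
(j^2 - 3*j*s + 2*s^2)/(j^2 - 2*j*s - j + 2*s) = (j - s)/(j - 1)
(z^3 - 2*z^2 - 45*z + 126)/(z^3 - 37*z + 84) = (z - 6)/(z - 4)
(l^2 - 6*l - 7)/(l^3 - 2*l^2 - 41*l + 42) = (l + 1)/(l^2 + 5*l - 6)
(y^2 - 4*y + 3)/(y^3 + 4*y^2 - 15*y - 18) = (y - 1)/(y^2 + 7*y + 6)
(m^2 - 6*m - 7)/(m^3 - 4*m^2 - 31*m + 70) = (m + 1)/(m^2 + 3*m - 10)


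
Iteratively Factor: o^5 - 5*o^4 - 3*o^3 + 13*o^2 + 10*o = (o + 1)*(o^4 - 6*o^3 + 3*o^2 + 10*o) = (o - 5)*(o + 1)*(o^3 - o^2 - 2*o) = (o - 5)*(o - 2)*(o + 1)*(o^2 + o) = (o - 5)*(o - 2)*(o + 1)^2*(o)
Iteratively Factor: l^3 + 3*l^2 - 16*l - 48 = (l - 4)*(l^2 + 7*l + 12) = (l - 4)*(l + 4)*(l + 3)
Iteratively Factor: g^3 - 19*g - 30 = (g + 2)*(g^2 - 2*g - 15) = (g - 5)*(g + 2)*(g + 3)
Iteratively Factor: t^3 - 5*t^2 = (t)*(t^2 - 5*t) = t^2*(t - 5)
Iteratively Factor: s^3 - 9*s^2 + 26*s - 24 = (s - 4)*(s^2 - 5*s + 6) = (s - 4)*(s - 3)*(s - 2)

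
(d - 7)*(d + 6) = d^2 - d - 42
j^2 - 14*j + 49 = (j - 7)^2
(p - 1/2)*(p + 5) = p^2 + 9*p/2 - 5/2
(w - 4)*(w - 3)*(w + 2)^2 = w^4 - 3*w^3 - 12*w^2 + 20*w + 48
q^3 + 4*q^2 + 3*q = q*(q + 1)*(q + 3)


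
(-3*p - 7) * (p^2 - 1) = -3*p^3 - 7*p^2 + 3*p + 7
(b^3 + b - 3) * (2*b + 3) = 2*b^4 + 3*b^3 + 2*b^2 - 3*b - 9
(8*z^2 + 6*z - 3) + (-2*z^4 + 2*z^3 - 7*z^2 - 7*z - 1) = -2*z^4 + 2*z^3 + z^2 - z - 4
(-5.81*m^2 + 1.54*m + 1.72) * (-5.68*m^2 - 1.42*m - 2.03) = 33.0008*m^4 - 0.497*m^3 - 0.162100000000001*m^2 - 5.5686*m - 3.4916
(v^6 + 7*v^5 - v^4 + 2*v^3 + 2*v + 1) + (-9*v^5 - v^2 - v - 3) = v^6 - 2*v^5 - v^4 + 2*v^3 - v^2 + v - 2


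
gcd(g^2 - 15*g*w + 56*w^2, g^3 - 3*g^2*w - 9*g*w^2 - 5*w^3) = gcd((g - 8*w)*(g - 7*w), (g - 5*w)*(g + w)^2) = 1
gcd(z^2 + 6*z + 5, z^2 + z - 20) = z + 5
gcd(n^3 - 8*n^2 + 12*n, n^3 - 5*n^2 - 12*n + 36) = n^2 - 8*n + 12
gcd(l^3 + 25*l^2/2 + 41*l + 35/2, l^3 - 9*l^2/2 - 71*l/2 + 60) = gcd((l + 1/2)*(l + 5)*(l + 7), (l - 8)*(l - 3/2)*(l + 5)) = l + 5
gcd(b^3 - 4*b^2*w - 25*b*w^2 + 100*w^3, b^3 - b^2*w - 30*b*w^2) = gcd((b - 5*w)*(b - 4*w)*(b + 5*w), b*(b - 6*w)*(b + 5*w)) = b + 5*w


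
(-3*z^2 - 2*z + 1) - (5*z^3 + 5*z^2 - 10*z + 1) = -5*z^3 - 8*z^2 + 8*z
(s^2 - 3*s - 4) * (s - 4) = s^3 - 7*s^2 + 8*s + 16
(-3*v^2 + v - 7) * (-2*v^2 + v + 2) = 6*v^4 - 5*v^3 + 9*v^2 - 5*v - 14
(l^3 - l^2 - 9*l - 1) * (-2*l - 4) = -2*l^4 - 2*l^3 + 22*l^2 + 38*l + 4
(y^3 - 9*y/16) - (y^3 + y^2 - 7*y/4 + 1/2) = -y^2 + 19*y/16 - 1/2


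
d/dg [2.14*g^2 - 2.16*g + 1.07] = 4.28*g - 2.16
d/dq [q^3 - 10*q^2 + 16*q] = 3*q^2 - 20*q + 16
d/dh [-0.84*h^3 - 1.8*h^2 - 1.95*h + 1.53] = -2.52*h^2 - 3.6*h - 1.95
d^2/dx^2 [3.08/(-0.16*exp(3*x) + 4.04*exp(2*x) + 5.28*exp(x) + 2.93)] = (3.08*(-0.96*exp(2*x) + 16.16*exp(x) + 10.56)*(-0.48*exp(2*x) + 8.08*exp(x) + 5.28)*exp(x) + (4.4352*exp(2*x) - 49.7728*exp(x) - 16.2624)*(-0.16*exp(3*x) + 4.04*exp(2*x) + 5.28*exp(x) + 2.93))*exp(x)/(-0.16*exp(3*x) + 4.04*exp(2*x) + 5.28*exp(x) + 2.93)^3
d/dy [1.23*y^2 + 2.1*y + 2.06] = 2.46*y + 2.1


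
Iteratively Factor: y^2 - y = (y - 1)*(y)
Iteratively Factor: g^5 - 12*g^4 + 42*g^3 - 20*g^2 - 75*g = (g + 1)*(g^4 - 13*g^3 + 55*g^2 - 75*g) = g*(g + 1)*(g^3 - 13*g^2 + 55*g - 75) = g*(g - 3)*(g + 1)*(g^2 - 10*g + 25) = g*(g - 5)*(g - 3)*(g + 1)*(g - 5)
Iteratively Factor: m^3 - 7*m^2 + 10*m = (m)*(m^2 - 7*m + 10) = m*(m - 2)*(m - 5)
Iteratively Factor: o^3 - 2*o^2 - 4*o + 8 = (o + 2)*(o^2 - 4*o + 4) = (o - 2)*(o + 2)*(o - 2)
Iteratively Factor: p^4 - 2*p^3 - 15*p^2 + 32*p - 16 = (p - 1)*(p^3 - p^2 - 16*p + 16) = (p - 1)^2*(p^2 - 16) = (p - 1)^2*(p + 4)*(p - 4)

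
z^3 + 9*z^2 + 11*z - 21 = (z - 1)*(z + 3)*(z + 7)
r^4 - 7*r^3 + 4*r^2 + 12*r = r*(r - 6)*(r - 2)*(r + 1)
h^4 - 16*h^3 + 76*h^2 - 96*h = h*(h - 8)*(h - 6)*(h - 2)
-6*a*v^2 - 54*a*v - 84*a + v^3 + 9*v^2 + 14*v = (-6*a + v)*(v + 2)*(v + 7)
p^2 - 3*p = p*(p - 3)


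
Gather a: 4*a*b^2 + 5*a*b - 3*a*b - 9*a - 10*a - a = a*(4*b^2 + 2*b - 20)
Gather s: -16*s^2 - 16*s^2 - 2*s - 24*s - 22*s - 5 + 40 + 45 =-32*s^2 - 48*s + 80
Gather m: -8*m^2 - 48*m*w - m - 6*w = -8*m^2 + m*(-48*w - 1) - 6*w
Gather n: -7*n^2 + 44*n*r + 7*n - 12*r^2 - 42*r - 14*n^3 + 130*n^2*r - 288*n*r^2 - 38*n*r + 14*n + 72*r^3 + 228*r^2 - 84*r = -14*n^3 + n^2*(130*r - 7) + n*(-288*r^2 + 6*r + 21) + 72*r^3 + 216*r^2 - 126*r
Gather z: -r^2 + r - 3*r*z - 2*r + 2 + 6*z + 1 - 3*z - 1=-r^2 - r + z*(3 - 3*r) + 2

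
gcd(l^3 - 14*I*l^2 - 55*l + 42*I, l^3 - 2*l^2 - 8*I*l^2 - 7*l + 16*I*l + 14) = l^2 - 8*I*l - 7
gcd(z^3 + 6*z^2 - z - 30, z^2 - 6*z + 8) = z - 2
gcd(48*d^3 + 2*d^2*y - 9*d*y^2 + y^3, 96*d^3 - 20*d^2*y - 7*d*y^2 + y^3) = 24*d^2 - 11*d*y + y^2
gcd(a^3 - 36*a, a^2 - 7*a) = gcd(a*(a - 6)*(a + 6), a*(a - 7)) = a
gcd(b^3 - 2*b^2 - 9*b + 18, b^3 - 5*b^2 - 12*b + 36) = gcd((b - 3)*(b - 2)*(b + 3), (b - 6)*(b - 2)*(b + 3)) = b^2 + b - 6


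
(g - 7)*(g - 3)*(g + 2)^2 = g^4 - 6*g^3 - 15*g^2 + 44*g + 84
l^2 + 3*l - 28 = (l - 4)*(l + 7)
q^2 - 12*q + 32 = (q - 8)*(q - 4)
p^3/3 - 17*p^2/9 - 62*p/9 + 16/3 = (p/3 + 1)*(p - 8)*(p - 2/3)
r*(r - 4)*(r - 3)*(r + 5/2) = r^4 - 9*r^3/2 - 11*r^2/2 + 30*r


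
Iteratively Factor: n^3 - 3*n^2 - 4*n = (n - 4)*(n^2 + n) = (n - 4)*(n + 1)*(n)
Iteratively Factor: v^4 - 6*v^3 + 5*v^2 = (v - 5)*(v^3 - v^2) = v*(v - 5)*(v^2 - v) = v^2*(v - 5)*(v - 1)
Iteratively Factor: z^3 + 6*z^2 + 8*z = (z + 4)*(z^2 + 2*z) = z*(z + 4)*(z + 2)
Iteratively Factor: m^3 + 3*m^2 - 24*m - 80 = (m + 4)*(m^2 - m - 20) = (m + 4)^2*(m - 5)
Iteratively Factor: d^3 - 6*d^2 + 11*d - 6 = (d - 2)*(d^2 - 4*d + 3) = (d - 2)*(d - 1)*(d - 3)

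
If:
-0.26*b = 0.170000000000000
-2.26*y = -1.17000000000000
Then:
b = -0.65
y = 0.52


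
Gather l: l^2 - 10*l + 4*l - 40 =l^2 - 6*l - 40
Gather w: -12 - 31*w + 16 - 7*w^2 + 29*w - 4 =-7*w^2 - 2*w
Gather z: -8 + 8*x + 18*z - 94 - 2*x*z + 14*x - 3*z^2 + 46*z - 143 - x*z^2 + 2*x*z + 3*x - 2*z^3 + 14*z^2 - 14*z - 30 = 25*x - 2*z^3 + z^2*(11 - x) + 50*z - 275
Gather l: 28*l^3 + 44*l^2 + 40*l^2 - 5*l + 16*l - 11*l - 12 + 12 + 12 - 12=28*l^3 + 84*l^2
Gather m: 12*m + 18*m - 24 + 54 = 30*m + 30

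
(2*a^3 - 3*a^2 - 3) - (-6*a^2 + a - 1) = 2*a^3 + 3*a^2 - a - 2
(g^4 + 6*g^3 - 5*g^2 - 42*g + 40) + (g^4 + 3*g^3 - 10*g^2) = 2*g^4 + 9*g^3 - 15*g^2 - 42*g + 40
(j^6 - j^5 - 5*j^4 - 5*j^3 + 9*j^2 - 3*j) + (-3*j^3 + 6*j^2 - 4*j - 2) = j^6 - j^5 - 5*j^4 - 8*j^3 + 15*j^2 - 7*j - 2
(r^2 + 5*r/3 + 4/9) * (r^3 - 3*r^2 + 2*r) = r^5 - 4*r^4/3 - 23*r^3/9 + 2*r^2 + 8*r/9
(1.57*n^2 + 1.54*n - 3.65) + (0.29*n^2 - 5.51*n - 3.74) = 1.86*n^2 - 3.97*n - 7.39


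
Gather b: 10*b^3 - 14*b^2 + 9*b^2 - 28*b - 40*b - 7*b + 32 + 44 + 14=10*b^3 - 5*b^2 - 75*b + 90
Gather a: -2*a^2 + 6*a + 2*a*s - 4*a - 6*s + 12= -2*a^2 + a*(2*s + 2) - 6*s + 12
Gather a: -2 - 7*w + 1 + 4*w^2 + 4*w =4*w^2 - 3*w - 1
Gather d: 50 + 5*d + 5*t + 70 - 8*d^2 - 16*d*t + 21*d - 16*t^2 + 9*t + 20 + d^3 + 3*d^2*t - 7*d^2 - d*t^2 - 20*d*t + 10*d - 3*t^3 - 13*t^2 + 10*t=d^3 + d^2*(3*t - 15) + d*(-t^2 - 36*t + 36) - 3*t^3 - 29*t^2 + 24*t + 140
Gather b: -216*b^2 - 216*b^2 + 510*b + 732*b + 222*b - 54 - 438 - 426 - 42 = -432*b^2 + 1464*b - 960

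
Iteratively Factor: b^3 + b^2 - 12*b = (b)*(b^2 + b - 12) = b*(b - 3)*(b + 4)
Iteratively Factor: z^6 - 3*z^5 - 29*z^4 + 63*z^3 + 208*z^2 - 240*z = (z + 3)*(z^5 - 6*z^4 - 11*z^3 + 96*z^2 - 80*z) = (z - 1)*(z + 3)*(z^4 - 5*z^3 - 16*z^2 + 80*z) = (z - 1)*(z + 3)*(z + 4)*(z^3 - 9*z^2 + 20*z) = (z - 4)*(z - 1)*(z + 3)*(z + 4)*(z^2 - 5*z) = z*(z - 4)*(z - 1)*(z + 3)*(z + 4)*(z - 5)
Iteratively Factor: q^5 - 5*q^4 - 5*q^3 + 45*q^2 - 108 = (q - 3)*(q^4 - 2*q^3 - 11*q^2 + 12*q + 36) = (q - 3)*(q + 2)*(q^3 - 4*q^2 - 3*q + 18) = (q - 3)^2*(q + 2)*(q^2 - q - 6) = (q - 3)^3*(q + 2)*(q + 2)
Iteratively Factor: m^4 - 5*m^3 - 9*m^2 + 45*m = (m - 3)*(m^3 - 2*m^2 - 15*m) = (m - 5)*(m - 3)*(m^2 + 3*m) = (m - 5)*(m - 3)*(m + 3)*(m)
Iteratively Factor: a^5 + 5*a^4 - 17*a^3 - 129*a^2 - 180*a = (a + 4)*(a^4 + a^3 - 21*a^2 - 45*a) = (a + 3)*(a + 4)*(a^3 - 2*a^2 - 15*a) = (a - 5)*(a + 3)*(a + 4)*(a^2 + 3*a) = a*(a - 5)*(a + 3)*(a + 4)*(a + 3)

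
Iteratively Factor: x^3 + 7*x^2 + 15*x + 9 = (x + 3)*(x^2 + 4*x + 3) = (x + 3)^2*(x + 1)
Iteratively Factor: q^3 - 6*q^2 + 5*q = (q - 5)*(q^2 - q) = (q - 5)*(q - 1)*(q)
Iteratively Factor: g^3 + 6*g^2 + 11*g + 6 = (g + 2)*(g^2 + 4*g + 3) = (g + 1)*(g + 2)*(g + 3)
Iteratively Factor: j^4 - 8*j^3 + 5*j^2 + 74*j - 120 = (j - 5)*(j^3 - 3*j^2 - 10*j + 24) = (j - 5)*(j - 2)*(j^2 - j - 12) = (j - 5)*(j - 2)*(j + 3)*(j - 4)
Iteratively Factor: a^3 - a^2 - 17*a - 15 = (a + 1)*(a^2 - 2*a - 15) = (a - 5)*(a + 1)*(a + 3)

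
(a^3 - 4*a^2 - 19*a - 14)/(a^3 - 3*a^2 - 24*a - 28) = (a + 1)/(a + 2)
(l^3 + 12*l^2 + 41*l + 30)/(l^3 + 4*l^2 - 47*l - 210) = (l + 1)/(l - 7)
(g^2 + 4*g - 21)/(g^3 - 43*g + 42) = (g - 3)/(g^2 - 7*g + 6)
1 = 1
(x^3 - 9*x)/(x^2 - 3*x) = x + 3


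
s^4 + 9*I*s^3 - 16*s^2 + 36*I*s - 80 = (s - 2*I)*(s + 2*I)*(s + 4*I)*(s + 5*I)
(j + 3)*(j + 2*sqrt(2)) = j^2 + 2*sqrt(2)*j + 3*j + 6*sqrt(2)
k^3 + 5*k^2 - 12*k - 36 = (k - 3)*(k + 2)*(k + 6)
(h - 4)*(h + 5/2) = h^2 - 3*h/2 - 10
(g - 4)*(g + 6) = g^2 + 2*g - 24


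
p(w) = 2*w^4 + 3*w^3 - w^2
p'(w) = 8*w^3 + 9*w^2 - 2*w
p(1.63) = 24.45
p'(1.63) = 55.30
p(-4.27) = 413.08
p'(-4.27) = -450.20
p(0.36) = 0.04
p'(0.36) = 0.82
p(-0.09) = -0.01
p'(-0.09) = 0.25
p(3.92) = 637.59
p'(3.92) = 612.35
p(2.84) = 190.76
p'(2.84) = 250.16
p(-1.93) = 2.46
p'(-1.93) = -20.13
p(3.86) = 601.63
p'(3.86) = 586.48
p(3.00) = 234.00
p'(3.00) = 291.00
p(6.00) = 3204.00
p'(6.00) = 2040.00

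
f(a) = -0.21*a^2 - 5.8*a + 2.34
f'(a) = -0.42*a - 5.8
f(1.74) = -8.39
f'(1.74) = -6.53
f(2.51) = -13.54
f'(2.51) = -6.85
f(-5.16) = 26.68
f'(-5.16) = -3.63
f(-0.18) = 3.38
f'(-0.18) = -5.72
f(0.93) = -3.24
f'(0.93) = -6.19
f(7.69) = -54.68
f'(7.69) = -9.03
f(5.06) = -32.38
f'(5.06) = -7.93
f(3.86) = -23.18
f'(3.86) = -7.42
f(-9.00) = 37.53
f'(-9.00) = -2.02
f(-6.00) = 29.58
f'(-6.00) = -3.28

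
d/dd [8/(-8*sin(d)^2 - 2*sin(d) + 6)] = 4*(8*sin(d) + 1)*cos(d)/(4*sin(d)^2 + sin(d) - 3)^2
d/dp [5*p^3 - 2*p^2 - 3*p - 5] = 15*p^2 - 4*p - 3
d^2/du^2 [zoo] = 0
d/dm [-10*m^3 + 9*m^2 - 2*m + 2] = -30*m^2 + 18*m - 2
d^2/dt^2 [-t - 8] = 0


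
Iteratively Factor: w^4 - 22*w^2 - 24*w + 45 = (w - 1)*(w^3 + w^2 - 21*w - 45) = (w - 1)*(w + 3)*(w^2 - 2*w - 15) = (w - 1)*(w + 3)^2*(w - 5)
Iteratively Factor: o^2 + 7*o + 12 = (o + 3)*(o + 4)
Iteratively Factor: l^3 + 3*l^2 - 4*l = (l - 1)*(l^2 + 4*l) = (l - 1)*(l + 4)*(l)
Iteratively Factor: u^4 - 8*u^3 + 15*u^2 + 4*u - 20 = (u + 1)*(u^3 - 9*u^2 + 24*u - 20) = (u - 2)*(u + 1)*(u^2 - 7*u + 10) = (u - 5)*(u - 2)*(u + 1)*(u - 2)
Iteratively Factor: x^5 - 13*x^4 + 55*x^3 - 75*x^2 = (x)*(x^4 - 13*x^3 + 55*x^2 - 75*x) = x*(x - 5)*(x^3 - 8*x^2 + 15*x) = x^2*(x - 5)*(x^2 - 8*x + 15) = x^2*(x - 5)*(x - 3)*(x - 5)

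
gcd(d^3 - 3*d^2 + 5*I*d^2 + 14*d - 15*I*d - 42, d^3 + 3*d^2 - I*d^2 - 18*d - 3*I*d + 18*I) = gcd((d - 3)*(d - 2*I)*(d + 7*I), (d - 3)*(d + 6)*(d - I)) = d - 3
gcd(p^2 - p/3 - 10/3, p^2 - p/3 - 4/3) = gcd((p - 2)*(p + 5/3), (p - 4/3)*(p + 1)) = 1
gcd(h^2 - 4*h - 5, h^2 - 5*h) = h - 5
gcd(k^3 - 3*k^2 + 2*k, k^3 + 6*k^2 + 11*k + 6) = 1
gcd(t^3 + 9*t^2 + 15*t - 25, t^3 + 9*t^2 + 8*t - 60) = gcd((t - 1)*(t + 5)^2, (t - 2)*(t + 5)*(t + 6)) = t + 5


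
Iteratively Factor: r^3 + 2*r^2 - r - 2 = (r + 2)*(r^2 - 1) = (r - 1)*(r + 2)*(r + 1)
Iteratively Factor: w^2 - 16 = (w - 4)*(w + 4)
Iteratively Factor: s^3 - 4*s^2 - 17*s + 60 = (s - 3)*(s^2 - s - 20) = (s - 3)*(s + 4)*(s - 5)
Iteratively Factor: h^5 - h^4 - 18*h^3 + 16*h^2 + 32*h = (h + 1)*(h^4 - 2*h^3 - 16*h^2 + 32*h) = (h - 2)*(h + 1)*(h^3 - 16*h) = (h - 4)*(h - 2)*(h + 1)*(h^2 + 4*h) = (h - 4)*(h - 2)*(h + 1)*(h + 4)*(h)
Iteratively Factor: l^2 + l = (l)*(l + 1)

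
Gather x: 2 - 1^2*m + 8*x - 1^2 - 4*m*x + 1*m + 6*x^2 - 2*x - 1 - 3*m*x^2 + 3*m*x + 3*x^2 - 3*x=x^2*(9 - 3*m) + x*(3 - m)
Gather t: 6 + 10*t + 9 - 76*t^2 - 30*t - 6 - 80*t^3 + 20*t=-80*t^3 - 76*t^2 + 9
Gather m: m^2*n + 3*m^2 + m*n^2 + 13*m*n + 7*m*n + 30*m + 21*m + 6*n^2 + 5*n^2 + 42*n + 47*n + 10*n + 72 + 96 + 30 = m^2*(n + 3) + m*(n^2 + 20*n + 51) + 11*n^2 + 99*n + 198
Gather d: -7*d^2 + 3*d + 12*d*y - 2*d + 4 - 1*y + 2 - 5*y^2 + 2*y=-7*d^2 + d*(12*y + 1) - 5*y^2 + y + 6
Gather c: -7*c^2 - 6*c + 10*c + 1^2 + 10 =-7*c^2 + 4*c + 11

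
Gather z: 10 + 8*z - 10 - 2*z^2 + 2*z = -2*z^2 + 10*z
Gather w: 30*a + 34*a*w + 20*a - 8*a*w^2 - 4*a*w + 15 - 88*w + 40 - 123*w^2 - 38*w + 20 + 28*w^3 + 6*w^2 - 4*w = 50*a + 28*w^3 + w^2*(-8*a - 117) + w*(30*a - 130) + 75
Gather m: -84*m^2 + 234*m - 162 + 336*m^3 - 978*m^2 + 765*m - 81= 336*m^3 - 1062*m^2 + 999*m - 243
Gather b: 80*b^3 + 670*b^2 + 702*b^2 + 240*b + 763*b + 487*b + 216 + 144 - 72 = 80*b^3 + 1372*b^2 + 1490*b + 288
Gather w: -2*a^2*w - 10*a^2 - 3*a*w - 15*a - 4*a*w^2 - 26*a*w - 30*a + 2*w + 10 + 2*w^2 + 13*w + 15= -10*a^2 - 45*a + w^2*(2 - 4*a) + w*(-2*a^2 - 29*a + 15) + 25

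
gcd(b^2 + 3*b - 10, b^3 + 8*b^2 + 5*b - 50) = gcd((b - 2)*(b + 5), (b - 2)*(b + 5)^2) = b^2 + 3*b - 10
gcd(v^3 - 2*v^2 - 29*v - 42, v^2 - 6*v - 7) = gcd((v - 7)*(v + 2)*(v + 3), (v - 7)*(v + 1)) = v - 7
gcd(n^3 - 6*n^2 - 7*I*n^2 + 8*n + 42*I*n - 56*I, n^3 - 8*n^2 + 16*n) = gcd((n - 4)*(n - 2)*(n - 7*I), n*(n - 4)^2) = n - 4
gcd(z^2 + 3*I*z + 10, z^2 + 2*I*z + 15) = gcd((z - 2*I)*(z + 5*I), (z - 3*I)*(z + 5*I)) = z + 5*I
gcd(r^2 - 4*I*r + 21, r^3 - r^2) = 1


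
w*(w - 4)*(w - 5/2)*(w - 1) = w^4 - 15*w^3/2 + 33*w^2/2 - 10*w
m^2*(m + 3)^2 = m^4 + 6*m^3 + 9*m^2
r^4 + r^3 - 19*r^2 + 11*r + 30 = (r - 3)*(r - 2)*(r + 1)*(r + 5)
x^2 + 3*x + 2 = (x + 1)*(x + 2)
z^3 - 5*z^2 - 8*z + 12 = (z - 6)*(z - 1)*(z + 2)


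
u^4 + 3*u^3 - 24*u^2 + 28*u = u*(u - 2)^2*(u + 7)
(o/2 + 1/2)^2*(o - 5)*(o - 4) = o^4/4 - 7*o^3/4 + 3*o^2/4 + 31*o/4 + 5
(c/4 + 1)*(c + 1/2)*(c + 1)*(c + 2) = c^4/4 + 15*c^3/8 + 35*c^2/8 + 15*c/4 + 1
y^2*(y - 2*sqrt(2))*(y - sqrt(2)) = y^4 - 3*sqrt(2)*y^3 + 4*y^2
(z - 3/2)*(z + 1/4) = z^2 - 5*z/4 - 3/8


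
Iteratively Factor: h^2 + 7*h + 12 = (h + 4)*(h + 3)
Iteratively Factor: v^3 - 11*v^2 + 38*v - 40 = (v - 4)*(v^2 - 7*v + 10) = (v - 5)*(v - 4)*(v - 2)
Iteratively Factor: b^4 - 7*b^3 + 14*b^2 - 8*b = (b - 1)*(b^3 - 6*b^2 + 8*b) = (b - 4)*(b - 1)*(b^2 - 2*b) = (b - 4)*(b - 2)*(b - 1)*(b)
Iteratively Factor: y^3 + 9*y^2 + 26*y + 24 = (y + 3)*(y^2 + 6*y + 8) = (y + 2)*(y + 3)*(y + 4)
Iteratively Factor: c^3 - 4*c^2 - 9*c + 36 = (c - 4)*(c^2 - 9) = (c - 4)*(c - 3)*(c + 3)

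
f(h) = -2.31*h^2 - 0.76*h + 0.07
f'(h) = -4.62*h - 0.76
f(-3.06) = -19.23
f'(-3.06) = 13.38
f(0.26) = -0.28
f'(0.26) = -1.96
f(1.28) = -4.69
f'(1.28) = -6.67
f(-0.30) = 0.09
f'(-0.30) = 0.63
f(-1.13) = -2.02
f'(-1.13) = 4.46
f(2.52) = -16.51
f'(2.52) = -12.40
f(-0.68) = -0.48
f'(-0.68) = 2.38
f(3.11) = -24.64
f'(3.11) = -15.13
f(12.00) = -341.69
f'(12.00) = -56.20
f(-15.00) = -508.28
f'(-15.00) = 68.54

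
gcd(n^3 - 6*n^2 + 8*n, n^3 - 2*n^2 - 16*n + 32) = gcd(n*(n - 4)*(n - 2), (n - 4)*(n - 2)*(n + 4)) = n^2 - 6*n + 8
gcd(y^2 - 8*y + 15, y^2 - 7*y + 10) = y - 5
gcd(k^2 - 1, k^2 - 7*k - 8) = k + 1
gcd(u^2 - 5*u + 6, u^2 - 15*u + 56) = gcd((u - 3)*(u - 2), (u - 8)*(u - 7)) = 1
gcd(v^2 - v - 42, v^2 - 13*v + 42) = v - 7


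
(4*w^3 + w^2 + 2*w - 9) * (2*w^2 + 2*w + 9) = 8*w^5 + 10*w^4 + 42*w^3 - 5*w^2 - 81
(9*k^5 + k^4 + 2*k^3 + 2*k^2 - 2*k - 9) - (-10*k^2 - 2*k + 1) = 9*k^5 + k^4 + 2*k^3 + 12*k^2 - 10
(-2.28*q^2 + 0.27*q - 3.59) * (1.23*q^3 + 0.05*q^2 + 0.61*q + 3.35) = -2.8044*q^5 + 0.2181*q^4 - 5.793*q^3 - 7.6528*q^2 - 1.2854*q - 12.0265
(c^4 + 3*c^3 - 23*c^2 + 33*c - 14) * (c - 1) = c^5 + 2*c^4 - 26*c^3 + 56*c^2 - 47*c + 14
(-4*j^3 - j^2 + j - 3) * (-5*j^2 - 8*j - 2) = 20*j^5 + 37*j^4 + 11*j^3 + 9*j^2 + 22*j + 6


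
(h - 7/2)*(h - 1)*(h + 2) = h^3 - 5*h^2/2 - 11*h/2 + 7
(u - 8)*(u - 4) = u^2 - 12*u + 32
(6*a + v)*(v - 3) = 6*a*v - 18*a + v^2 - 3*v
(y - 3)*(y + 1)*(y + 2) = y^3 - 7*y - 6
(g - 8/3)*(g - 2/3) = g^2 - 10*g/3 + 16/9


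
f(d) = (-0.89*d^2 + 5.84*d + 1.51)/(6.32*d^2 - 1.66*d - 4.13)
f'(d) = (1.66 - 12.64*d)*(-0.89*d^2 + 5.84*d + 1.51)/(6.32*d^2 - 1.66*d - 4.13)^2 + (5.84 - 1.78*d)/(6.32*d^2 - 1.66*d - 4.13)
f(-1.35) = -0.83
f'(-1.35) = -0.76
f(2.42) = 0.36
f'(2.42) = -0.31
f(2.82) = 0.26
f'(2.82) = -0.20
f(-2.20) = -0.52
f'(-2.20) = -0.18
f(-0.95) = -1.54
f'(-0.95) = -4.28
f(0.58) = -1.55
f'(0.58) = -4.58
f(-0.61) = 3.11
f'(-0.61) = -47.14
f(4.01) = 0.12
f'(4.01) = -0.08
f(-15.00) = -0.20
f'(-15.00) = -0.00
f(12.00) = -0.06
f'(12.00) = -0.01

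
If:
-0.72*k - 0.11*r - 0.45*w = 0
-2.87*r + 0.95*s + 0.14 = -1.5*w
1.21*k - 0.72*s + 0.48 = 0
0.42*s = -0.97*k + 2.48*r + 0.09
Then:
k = 0.18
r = 0.20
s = 0.96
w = -0.33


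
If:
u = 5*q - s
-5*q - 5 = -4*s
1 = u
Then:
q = 3/5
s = 2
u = 1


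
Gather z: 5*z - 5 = 5*z - 5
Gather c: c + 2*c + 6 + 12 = 3*c + 18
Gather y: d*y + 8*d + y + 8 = 8*d + y*(d + 1) + 8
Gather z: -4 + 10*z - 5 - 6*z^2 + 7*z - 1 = -6*z^2 + 17*z - 10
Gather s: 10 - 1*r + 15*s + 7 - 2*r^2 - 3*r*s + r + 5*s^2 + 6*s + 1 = -2*r^2 + 5*s^2 + s*(21 - 3*r) + 18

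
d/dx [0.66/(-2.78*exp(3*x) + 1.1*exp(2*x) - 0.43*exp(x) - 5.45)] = (5.5044*exp(2*x) - 1.452*exp(x) + 0.2838)*exp(x)/(2.78*exp(3*x) - 1.1*exp(2*x) + 0.43*exp(x) + 5.45)^2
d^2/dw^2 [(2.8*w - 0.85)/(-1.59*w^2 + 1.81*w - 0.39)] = (-(2.8*w - 0.85)*(3.18*w - 1.81)*(6.36*w - 3.62) + (26.712*w - 12.839)*(1.59*w^2 - 1.81*w + 0.39))/(1.59*w^2 - 1.81*w + 0.39)^3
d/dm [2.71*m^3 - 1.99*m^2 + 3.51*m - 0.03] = 8.13*m^2 - 3.98*m + 3.51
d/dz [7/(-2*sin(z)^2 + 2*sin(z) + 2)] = 7*(2*sin(z) - 1)*cos(z)/(2*(sin(z) + cos(z)^2)^2)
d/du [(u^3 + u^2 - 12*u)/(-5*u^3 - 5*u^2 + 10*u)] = 2*(-2*u - 1)/(u^4 + 2*u^3 - 3*u^2 - 4*u + 4)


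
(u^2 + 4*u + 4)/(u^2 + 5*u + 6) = (u + 2)/(u + 3)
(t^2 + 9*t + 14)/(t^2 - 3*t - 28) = (t^2 + 9*t + 14)/(t^2 - 3*t - 28)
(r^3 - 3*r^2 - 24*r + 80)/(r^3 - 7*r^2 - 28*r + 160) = (r - 4)/(r - 8)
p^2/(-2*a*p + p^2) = p/(-2*a + p)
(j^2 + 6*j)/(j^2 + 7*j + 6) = j/(j + 1)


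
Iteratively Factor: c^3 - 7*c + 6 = (c + 3)*(c^2 - 3*c + 2) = (c - 2)*(c + 3)*(c - 1)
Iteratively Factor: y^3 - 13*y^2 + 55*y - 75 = (y - 3)*(y^2 - 10*y + 25) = (y - 5)*(y - 3)*(y - 5)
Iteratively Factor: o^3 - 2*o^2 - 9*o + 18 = (o - 3)*(o^2 + o - 6) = (o - 3)*(o + 3)*(o - 2)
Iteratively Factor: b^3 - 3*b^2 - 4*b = (b - 4)*(b^2 + b) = b*(b - 4)*(b + 1)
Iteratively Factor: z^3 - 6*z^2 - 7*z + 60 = (z + 3)*(z^2 - 9*z + 20) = (z - 5)*(z + 3)*(z - 4)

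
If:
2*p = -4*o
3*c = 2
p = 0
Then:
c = 2/3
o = 0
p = 0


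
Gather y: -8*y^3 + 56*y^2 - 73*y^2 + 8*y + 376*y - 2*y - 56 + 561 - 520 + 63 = -8*y^3 - 17*y^2 + 382*y + 48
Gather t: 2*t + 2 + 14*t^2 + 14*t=14*t^2 + 16*t + 2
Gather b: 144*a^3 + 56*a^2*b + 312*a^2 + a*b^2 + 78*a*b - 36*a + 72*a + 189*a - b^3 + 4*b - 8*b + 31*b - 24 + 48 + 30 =144*a^3 + 312*a^2 + a*b^2 + 225*a - b^3 + b*(56*a^2 + 78*a + 27) + 54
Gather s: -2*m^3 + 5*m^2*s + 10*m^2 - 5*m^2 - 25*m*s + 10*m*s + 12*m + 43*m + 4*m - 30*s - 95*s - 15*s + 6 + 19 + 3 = -2*m^3 + 5*m^2 + 59*m + s*(5*m^2 - 15*m - 140) + 28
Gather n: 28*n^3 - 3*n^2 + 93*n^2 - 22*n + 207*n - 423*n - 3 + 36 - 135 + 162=28*n^3 + 90*n^2 - 238*n + 60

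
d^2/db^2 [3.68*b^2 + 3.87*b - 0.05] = 7.36000000000000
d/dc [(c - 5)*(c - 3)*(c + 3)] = 3*c^2 - 10*c - 9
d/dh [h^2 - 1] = 2*h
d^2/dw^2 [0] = 0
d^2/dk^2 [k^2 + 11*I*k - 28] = 2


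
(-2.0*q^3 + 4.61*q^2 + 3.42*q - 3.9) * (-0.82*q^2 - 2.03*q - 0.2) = 1.64*q^5 + 0.279799999999999*q^4 - 11.7627*q^3 - 4.6666*q^2 + 7.233*q + 0.78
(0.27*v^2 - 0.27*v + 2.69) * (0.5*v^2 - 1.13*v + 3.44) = 0.135*v^4 - 0.4401*v^3 + 2.5789*v^2 - 3.9685*v + 9.2536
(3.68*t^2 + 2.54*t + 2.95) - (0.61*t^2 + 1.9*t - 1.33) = 3.07*t^2 + 0.64*t + 4.28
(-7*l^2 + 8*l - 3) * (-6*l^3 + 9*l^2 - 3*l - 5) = 42*l^5 - 111*l^4 + 111*l^3 - 16*l^2 - 31*l + 15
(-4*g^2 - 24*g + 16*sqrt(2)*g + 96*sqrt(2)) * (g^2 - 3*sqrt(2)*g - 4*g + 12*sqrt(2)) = -4*g^4 - 8*g^3 + 28*sqrt(2)*g^3 + 56*sqrt(2)*g^2 - 672*sqrt(2)*g - 192*g + 2304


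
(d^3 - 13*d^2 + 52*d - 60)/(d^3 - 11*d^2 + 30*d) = (d - 2)/d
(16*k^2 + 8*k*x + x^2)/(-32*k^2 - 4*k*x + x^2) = (4*k + x)/(-8*k + x)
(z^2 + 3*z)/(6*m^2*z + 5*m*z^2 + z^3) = (z + 3)/(6*m^2 + 5*m*z + z^2)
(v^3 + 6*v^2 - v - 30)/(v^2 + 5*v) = v + 1 - 6/v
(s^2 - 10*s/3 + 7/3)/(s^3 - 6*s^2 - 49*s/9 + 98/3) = 3*(s - 1)/(3*s^2 - 11*s - 42)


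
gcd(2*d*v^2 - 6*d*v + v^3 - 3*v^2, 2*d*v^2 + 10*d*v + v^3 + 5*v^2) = 2*d*v + v^2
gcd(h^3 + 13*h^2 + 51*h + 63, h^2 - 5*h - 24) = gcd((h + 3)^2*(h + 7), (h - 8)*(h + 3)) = h + 3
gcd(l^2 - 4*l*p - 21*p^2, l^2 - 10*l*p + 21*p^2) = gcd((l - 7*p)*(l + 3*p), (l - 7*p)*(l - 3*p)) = -l + 7*p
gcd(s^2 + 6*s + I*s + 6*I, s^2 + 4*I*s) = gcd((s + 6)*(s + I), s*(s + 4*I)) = 1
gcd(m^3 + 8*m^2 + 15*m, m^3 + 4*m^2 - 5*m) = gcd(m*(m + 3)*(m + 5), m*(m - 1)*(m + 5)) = m^2 + 5*m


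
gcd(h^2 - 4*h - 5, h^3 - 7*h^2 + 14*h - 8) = 1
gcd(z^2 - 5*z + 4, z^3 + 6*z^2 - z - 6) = z - 1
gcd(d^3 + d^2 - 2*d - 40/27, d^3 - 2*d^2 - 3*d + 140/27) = d^2 + d/3 - 20/9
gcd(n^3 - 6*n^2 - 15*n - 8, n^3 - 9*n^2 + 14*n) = 1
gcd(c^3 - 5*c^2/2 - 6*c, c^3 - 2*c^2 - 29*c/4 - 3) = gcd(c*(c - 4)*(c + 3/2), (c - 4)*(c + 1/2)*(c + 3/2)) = c^2 - 5*c/2 - 6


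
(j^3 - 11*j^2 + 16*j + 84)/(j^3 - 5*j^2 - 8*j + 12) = (j - 7)/(j - 1)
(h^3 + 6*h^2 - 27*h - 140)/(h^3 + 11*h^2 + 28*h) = (h - 5)/h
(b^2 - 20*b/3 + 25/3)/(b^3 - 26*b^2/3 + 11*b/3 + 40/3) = (b - 5)/(b^2 - 7*b - 8)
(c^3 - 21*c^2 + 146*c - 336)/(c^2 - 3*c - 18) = (c^2 - 15*c + 56)/(c + 3)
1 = 1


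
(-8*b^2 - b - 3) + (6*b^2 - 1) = -2*b^2 - b - 4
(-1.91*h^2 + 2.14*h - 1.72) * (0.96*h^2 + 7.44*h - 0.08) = -1.8336*h^4 - 12.156*h^3 + 14.4232*h^2 - 12.968*h + 0.1376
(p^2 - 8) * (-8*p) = -8*p^3 + 64*p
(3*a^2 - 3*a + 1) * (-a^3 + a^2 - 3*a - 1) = -3*a^5 + 6*a^4 - 13*a^3 + 7*a^2 - 1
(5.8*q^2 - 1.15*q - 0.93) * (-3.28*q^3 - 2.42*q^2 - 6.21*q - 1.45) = -19.024*q^5 - 10.264*q^4 - 30.1846*q^3 + 0.9821*q^2 + 7.4428*q + 1.3485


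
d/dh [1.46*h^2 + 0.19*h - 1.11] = 2.92*h + 0.19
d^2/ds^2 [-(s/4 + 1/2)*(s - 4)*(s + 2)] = -3*s/2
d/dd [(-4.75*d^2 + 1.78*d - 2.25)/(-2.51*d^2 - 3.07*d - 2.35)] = (19.0503*d^2 + 11.03*d - 11.0905)/(6.3001*d^4 + 15.4114*d^3 + 21.2219*d^2 + 14.429*d + 5.5225)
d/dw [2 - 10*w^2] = -20*w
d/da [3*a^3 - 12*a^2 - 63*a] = 9*a^2 - 24*a - 63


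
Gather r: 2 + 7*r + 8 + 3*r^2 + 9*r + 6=3*r^2 + 16*r + 16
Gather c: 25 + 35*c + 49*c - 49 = 84*c - 24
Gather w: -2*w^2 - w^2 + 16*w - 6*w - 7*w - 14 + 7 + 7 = -3*w^2 + 3*w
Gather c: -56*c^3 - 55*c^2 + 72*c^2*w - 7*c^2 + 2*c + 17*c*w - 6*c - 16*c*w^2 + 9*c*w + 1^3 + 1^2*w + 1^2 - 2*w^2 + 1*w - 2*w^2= -56*c^3 + c^2*(72*w - 62) + c*(-16*w^2 + 26*w - 4) - 4*w^2 + 2*w + 2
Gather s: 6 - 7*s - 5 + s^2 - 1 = s^2 - 7*s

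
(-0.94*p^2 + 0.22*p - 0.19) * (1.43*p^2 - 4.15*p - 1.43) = -1.3442*p^4 + 4.2156*p^3 + 0.1595*p^2 + 0.4739*p + 0.2717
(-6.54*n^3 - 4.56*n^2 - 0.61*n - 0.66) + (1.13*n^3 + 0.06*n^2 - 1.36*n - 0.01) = -5.41*n^3 - 4.5*n^2 - 1.97*n - 0.67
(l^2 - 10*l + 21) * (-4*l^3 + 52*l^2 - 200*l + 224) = -4*l^5 + 92*l^4 - 804*l^3 + 3316*l^2 - 6440*l + 4704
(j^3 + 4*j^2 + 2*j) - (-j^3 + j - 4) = 2*j^3 + 4*j^2 + j + 4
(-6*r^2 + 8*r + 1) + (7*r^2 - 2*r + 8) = r^2 + 6*r + 9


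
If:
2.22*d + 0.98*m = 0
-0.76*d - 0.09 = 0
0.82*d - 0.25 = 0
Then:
No Solution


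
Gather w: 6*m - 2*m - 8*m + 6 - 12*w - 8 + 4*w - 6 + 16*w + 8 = -4*m + 8*w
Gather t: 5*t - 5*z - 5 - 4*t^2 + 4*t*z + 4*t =-4*t^2 + t*(4*z + 9) - 5*z - 5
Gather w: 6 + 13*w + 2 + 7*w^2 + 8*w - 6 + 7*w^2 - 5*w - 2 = 14*w^2 + 16*w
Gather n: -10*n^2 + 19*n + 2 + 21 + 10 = -10*n^2 + 19*n + 33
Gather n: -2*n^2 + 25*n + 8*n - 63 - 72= -2*n^2 + 33*n - 135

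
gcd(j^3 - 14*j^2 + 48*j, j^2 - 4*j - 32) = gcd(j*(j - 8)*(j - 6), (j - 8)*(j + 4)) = j - 8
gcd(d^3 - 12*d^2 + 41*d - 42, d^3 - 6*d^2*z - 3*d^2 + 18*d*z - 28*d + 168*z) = d - 7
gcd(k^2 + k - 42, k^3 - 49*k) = k + 7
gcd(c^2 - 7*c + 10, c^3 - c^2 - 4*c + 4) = c - 2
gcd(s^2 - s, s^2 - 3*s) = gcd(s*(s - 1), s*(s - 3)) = s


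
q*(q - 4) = q^2 - 4*q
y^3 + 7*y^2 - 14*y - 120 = (y - 4)*(y + 5)*(y + 6)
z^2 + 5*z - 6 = (z - 1)*(z + 6)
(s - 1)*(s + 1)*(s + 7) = s^3 + 7*s^2 - s - 7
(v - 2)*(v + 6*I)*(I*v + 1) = I*v^3 - 5*v^2 - 2*I*v^2 + 10*v + 6*I*v - 12*I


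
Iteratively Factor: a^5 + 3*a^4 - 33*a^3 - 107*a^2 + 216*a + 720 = (a - 5)*(a^4 + 8*a^3 + 7*a^2 - 72*a - 144) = (a - 5)*(a + 4)*(a^3 + 4*a^2 - 9*a - 36) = (a - 5)*(a + 4)^2*(a^2 - 9) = (a - 5)*(a - 3)*(a + 4)^2*(a + 3)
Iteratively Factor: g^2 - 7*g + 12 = (g - 4)*(g - 3)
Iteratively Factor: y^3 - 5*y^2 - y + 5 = (y + 1)*(y^2 - 6*y + 5) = (y - 5)*(y + 1)*(y - 1)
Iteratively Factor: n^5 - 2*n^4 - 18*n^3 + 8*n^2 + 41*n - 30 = (n + 2)*(n^4 - 4*n^3 - 10*n^2 + 28*n - 15) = (n + 2)*(n + 3)*(n^3 - 7*n^2 + 11*n - 5) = (n - 1)*(n + 2)*(n + 3)*(n^2 - 6*n + 5) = (n - 1)^2*(n + 2)*(n + 3)*(n - 5)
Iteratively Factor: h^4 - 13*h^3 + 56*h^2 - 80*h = (h - 5)*(h^3 - 8*h^2 + 16*h) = h*(h - 5)*(h^2 - 8*h + 16) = h*(h - 5)*(h - 4)*(h - 4)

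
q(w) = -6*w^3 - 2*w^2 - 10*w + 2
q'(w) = -18*w^2 - 4*w - 10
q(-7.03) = 2058.03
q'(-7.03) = -871.46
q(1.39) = -31.88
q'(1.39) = -50.34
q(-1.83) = 50.37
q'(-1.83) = -62.96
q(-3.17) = 204.73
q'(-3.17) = -178.20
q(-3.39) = 246.67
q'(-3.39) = -203.30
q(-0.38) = 5.84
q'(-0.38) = -11.08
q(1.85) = -61.33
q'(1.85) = -79.00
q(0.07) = 1.29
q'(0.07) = -10.37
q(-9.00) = 4304.00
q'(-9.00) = -1432.00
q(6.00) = -1426.00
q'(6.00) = -682.00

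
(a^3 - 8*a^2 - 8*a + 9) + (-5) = a^3 - 8*a^2 - 8*a + 4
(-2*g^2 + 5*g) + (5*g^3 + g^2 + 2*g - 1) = 5*g^3 - g^2 + 7*g - 1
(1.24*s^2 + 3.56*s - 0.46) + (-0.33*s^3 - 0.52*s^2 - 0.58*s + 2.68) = -0.33*s^3 + 0.72*s^2 + 2.98*s + 2.22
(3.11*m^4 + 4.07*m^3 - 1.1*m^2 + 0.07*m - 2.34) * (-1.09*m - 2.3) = -3.3899*m^5 - 11.5893*m^4 - 8.162*m^3 + 2.4537*m^2 + 2.3896*m + 5.382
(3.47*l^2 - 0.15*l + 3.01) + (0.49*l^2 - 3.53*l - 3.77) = 3.96*l^2 - 3.68*l - 0.76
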